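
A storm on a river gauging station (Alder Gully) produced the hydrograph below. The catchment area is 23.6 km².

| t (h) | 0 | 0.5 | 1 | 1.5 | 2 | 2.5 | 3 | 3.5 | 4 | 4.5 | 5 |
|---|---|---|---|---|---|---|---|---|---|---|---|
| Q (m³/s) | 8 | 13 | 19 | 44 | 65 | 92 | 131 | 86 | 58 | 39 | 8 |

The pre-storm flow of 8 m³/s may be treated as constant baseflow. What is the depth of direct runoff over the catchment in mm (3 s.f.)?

Direct runoff: 0.0, 5.0, 11.0, 36.0, 57.0, 84.0, 123.0, 78.0, 50.0, 31.0, 0.0 m³/s; ΣQ_DR = 475.0 m³/s.
V = ΣQ_DR · Δt = 475.0 × 1800 s = 8.550 × 10^5 m³.
Over A = 23.6 km², depth = V / A = 36.2 mm.

d ≈ 36.2 mm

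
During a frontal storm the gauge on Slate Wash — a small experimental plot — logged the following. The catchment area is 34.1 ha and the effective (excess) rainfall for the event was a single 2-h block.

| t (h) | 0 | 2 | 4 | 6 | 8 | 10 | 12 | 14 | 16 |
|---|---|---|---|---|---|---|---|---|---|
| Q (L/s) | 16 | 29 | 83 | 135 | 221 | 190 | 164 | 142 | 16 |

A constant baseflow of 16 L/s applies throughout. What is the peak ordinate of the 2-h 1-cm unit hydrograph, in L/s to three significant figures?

U_p ≈ 114 L/s

Direct runoff: 0.0, 13.0, 67.0, 119.0, 205.0, 174.0, 148.0, 126.0, 0.0 L/s; ΣQ_DR = 852.0 L/s, peak = 205.0 L/s.
Runoff depth d = ΣQ_DR·Δt / A = 852.0 × 7200 / (34.1 ha) = 17.99 mm.
The 1-cm UH is the DRH scaled by (10 mm)/d, so U_p = 205.0 × 10/17.99 = 114 L/s.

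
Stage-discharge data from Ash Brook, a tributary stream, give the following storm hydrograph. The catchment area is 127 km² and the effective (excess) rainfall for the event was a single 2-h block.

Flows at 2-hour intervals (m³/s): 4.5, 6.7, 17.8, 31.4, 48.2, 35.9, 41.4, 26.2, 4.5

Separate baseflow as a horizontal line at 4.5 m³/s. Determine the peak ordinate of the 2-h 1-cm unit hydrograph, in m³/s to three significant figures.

U_p ≈ 43.8 m³/s

Direct runoff: 0.0, 2.2, 13.3, 26.9, 43.7, 31.4, 36.9, 21.7, 0.0 m³/s; ΣQ_DR = 176.1 m³/s, peak = 43.7 m³/s.
Runoff depth d = ΣQ_DR·Δt / A = 176.1 × 7200 / (127 km²) = 9.984 mm.
The 1-cm UH is the DRH scaled by (10 mm)/d, so U_p = 43.7 × 10/9.984 = 43.8 m³/s.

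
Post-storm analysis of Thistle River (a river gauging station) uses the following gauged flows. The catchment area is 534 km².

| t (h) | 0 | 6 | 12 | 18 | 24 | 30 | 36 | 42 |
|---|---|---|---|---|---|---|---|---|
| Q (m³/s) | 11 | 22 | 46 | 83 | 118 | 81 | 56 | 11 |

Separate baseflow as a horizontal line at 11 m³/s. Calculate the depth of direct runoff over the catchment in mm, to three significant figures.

d ≈ 13.8 mm

Direct runoff: 0.0, 11.0, 35.0, 72.0, 107.0, 70.0, 45.0, 0.0 m³/s; ΣQ_DR = 340.0 m³/s.
V = ΣQ_DR · Δt = 340.0 × 21600 s = 7.344 × 10^6 m³.
Over A = 534 km², depth = V / A = 13.8 mm.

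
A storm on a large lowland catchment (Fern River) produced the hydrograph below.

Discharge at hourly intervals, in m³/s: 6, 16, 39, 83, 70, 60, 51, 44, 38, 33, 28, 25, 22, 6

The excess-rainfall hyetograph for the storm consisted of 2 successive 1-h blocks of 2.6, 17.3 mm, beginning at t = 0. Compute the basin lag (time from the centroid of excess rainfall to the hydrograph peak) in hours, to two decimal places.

t_L ≈ 1.63 h

Centroid of excess rainfall: t_c = Σ P_i·t̄_i / ΣP_i = 1.3693 h (block centres at 0.5, 1.5 h).
Hydrograph peak occurs at t = 3 h, so basin lag t_L = 3 − 1.3693 = 1.63 h.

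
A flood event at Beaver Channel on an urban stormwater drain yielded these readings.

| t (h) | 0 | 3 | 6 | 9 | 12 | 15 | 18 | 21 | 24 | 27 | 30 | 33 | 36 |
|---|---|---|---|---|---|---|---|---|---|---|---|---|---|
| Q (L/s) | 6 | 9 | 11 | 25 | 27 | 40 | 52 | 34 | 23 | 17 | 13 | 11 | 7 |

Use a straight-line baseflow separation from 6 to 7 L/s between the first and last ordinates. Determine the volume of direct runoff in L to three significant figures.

V ≈ 2.06 × 10^6 L

Direct-runoff ordinates (Q − Q_b): 0.00, 2.92, 4.83, 18.75, 20.67, 33.58, 45.50, 27.42, 16.33, 10.25, 6.17, 4.08, 0.00 L/s.
ΣQ_DR = 190.5 L/s.
With Δt = 3 h = 10800 s, V = ΣQ_DR · Δt = 190.5 × 10800 = 2.06 × 10^6 L.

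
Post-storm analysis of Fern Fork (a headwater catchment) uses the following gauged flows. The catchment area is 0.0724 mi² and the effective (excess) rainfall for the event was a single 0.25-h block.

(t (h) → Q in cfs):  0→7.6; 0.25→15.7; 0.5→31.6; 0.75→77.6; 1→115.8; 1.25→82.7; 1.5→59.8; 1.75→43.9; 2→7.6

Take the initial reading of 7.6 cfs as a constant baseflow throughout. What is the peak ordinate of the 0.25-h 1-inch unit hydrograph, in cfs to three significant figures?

Direct runoff: 0.0, 8.1, 24.0, 70.0, 108.2, 75.1, 52.2, 36.3, 0.0 cfs; ΣQ_DR = 373.9 cfs, peak = 108.2 cfs.
Runoff depth d = ΣQ_DR·Δt / A = 373.9 × 900 / (0.0724 mi²) = 2.001 in.
The 1-inch UH is the DRH scaled by (1 in)/d, so U_p = 108.2 × 1/2.001 = 54.1 cfs.

U_p ≈ 54.1 cfs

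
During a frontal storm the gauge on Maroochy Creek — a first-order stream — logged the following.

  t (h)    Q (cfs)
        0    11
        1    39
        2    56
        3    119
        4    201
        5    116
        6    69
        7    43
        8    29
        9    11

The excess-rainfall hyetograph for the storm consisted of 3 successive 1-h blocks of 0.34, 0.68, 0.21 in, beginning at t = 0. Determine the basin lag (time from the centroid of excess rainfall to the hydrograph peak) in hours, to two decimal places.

Centroid of excess rainfall: t_c = Σ P_i·t̄_i / ΣP_i = 1.3943 h (block centres at 0.5, 1.5, 2.5 h).
Hydrograph peak occurs at t = 4 h, so basin lag t_L = 4 − 1.3943 = 2.61 h.

t_L ≈ 2.61 h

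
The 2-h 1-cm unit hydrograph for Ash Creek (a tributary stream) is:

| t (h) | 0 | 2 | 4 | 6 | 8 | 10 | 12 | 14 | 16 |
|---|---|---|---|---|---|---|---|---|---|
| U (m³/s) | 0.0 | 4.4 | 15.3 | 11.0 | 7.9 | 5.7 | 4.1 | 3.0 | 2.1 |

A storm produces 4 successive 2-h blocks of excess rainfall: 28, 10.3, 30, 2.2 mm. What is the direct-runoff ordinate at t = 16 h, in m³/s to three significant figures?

By discrete convolution, Q_j = Σ (P_i / 10 mm) · U_{j−i}.
At t = 16 h (j=8): Q = (28/10)·2.1 + (10.3/10)·3.0 + (30/10)·4.1 + (2.2/10)·5.7 = 22.5 m³/s.

Q ≈ 22.5 m³/s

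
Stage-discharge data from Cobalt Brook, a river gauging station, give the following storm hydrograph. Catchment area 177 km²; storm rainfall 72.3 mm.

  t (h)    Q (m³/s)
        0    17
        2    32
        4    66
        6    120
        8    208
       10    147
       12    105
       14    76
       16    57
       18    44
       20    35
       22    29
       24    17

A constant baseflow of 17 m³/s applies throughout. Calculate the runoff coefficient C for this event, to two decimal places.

C ≈ 0.41

ΣQ_DR = 732.0 m³/s; V = ΣQ_DR·Δt = 5.270 × 10^6 m³.
Runoff depth d = V / A = 29.78 mm.
C = d / P = 29.78 / 72.3 = 0.41.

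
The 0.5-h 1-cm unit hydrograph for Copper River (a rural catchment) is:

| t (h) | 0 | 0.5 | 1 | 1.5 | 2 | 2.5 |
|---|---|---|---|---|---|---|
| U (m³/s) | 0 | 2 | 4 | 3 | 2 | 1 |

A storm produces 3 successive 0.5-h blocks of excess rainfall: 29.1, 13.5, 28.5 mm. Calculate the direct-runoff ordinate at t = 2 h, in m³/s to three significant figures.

By discrete convolution, Q_j = Σ (P_i / 10 mm) · U_{j−i}.
At t = 2 h (j=4): Q = (29.1/10)·2 + (13.5/10)·3 + (28.5/10)·4 = 21.3 m³/s.

Q ≈ 21.3 m³/s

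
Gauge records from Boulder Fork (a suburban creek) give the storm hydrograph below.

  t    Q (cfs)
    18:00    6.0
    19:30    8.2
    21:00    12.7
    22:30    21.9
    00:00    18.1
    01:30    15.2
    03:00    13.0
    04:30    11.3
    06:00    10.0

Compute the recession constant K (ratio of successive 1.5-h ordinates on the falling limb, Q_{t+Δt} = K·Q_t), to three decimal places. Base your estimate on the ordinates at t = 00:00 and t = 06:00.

Using the recession-limb readings at t = 00:00 and t = 06:00: Q falls from 18.1 to 10.0 cfs over 4 intervals.
K = (Q₂/Q₁)^(1/4) = (10.0/18.1)^(1/4) = 0.862.

K ≈ 0.862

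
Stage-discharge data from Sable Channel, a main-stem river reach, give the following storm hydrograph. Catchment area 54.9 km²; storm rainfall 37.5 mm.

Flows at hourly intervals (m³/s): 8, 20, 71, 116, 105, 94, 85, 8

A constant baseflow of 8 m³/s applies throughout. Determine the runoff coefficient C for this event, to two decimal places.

ΣQ_DR = 443.0 m³/s; V = ΣQ_DR·Δt = 1.595 × 10^6 m³.
Runoff depth d = V / A = 29.05 mm.
C = d / P = 29.05 / 37.5 = 0.77.

C ≈ 0.77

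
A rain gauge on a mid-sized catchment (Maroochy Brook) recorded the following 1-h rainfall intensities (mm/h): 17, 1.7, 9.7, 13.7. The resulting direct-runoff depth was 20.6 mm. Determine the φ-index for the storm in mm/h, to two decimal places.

Only the 3 blocks with intensity above φ contribute runoff: 17, 9.7, 13.7 mm/h.
Σ(I−φ)·Δt = d  ⇒  (17+9.7+13.7 − 3φ)·1 = 20.6
φ = (40.40 − 20.6/1) / 3 = 6.60 mm/h.

φ ≈ 6.60 mm/h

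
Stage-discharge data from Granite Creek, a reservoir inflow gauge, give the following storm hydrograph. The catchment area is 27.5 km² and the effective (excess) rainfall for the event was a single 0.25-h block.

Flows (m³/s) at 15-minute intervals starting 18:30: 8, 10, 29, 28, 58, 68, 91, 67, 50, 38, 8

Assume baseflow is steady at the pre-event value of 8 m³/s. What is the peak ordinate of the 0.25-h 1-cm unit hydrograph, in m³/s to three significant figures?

Direct runoff: 0.0, 2.0, 21.0, 20.0, 50.0, 60.0, 83.0, 59.0, 42.0, 30.0, 0.0 m³/s; ΣQ_DR = 367.0 m³/s, peak = 83.0 m³/s.
Runoff depth d = ΣQ_DR·Δt / A = 367.0 × 900 / (27.5 km²) = 12.01 mm.
The 1-cm UH is the DRH scaled by (10 mm)/d, so U_p = 83.0 × 10/12.01 = 69.1 m³/s.

U_p ≈ 69.1 m³/s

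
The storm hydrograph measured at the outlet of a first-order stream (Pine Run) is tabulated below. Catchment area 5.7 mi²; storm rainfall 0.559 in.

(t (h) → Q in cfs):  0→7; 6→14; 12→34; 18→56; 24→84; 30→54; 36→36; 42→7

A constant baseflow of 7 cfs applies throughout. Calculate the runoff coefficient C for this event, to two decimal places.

ΣQ_DR = 236.0 cfs; V = ΣQ_DR·Δt = 5.098 × 10^6 ft³.
Runoff depth d = V / A = 0.3849 in.
C = d / P = 0.3849 / 0.559 = 0.69.

C ≈ 0.69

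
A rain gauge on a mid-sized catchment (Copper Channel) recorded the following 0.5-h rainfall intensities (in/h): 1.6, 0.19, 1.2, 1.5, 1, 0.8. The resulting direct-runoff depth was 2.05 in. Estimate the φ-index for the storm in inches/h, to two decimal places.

φ ≈ 0.40 in/h

Only the 5 blocks with intensity above φ contribute runoff: 1.6, 1.2, 1.5, 1, 0.8 in/h.
Σ(I−φ)·Δt = d  ⇒  (1.6+1.2+1.5+1+0.8 − 5φ)·0.5 = 2.05
φ = (6.100 − 2.05/0.5) / 5 = 0.40 in/h.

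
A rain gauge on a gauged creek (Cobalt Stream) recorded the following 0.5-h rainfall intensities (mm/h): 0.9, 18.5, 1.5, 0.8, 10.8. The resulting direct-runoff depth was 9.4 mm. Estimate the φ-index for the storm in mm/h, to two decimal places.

Only the 2 blocks with intensity above φ contribute runoff: 18.5, 10.8 mm/h.
Σ(I−φ)·Δt = d  ⇒  (18.5+10.8 − 2φ)·0.5 = 9.4
φ = (29.30 − 9.4/0.5) / 2 = 5.25 mm/h.

φ ≈ 5.25 mm/h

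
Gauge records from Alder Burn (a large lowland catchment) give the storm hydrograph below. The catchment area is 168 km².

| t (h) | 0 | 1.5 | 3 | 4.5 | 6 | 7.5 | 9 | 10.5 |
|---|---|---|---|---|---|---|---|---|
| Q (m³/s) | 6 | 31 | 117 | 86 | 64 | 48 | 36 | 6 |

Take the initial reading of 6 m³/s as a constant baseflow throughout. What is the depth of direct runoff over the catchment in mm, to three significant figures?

d ≈ 11.1 mm

Direct runoff: 0.0, 25.0, 111.0, 80.0, 58.0, 42.0, 30.0, 0.0 m³/s; ΣQ_DR = 346.0 m³/s.
V = ΣQ_DR · Δt = 346.0 × 5400 s = 1.868 × 10^6 m³.
Over A = 168 km², depth = V / A = 11.1 mm.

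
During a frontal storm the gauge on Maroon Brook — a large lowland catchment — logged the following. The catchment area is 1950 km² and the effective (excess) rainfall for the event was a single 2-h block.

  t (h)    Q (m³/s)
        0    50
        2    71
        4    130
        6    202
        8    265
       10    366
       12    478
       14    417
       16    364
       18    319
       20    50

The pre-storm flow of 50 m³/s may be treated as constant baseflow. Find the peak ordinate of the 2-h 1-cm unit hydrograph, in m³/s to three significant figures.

U_p ≈ 536 m³/s

Direct runoff: 0.0, 21.0, 80.0, 152.0, 215.0, 316.0, 428.0, 367.0, 314.0, 269.0, 0.0 m³/s; ΣQ_DR = 2162 m³/s, peak = 428.0 m³/s.
Runoff depth d = ΣQ_DR·Δt / A = 2162 × 7200 / (1950 km²) = 7.983 mm.
The 1-cm UH is the DRH scaled by (10 mm)/d, so U_p = 428.0 × 10/7.983 = 536 m³/s.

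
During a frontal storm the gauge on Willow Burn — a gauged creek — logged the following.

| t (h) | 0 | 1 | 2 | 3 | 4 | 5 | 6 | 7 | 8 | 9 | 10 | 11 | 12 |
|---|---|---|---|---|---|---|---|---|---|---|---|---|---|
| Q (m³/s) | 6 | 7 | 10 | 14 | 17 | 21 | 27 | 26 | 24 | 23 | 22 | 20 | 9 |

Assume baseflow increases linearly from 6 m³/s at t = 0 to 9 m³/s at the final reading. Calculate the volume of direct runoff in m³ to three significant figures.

Direct-runoff ordinates (Q − Q_b): 0.00, 0.75, 3.50, 7.25, 10.00, 13.75, 19.50, 18.25, 16.00, 14.75, 13.50, 11.25, 0.00 m³/s.
ΣQ_DR = 128.5 m³/s.
With Δt = 1 h = 3600 s, V = ΣQ_DR · Δt = 128.5 × 3600 = 4.63 × 10^5 m³.

V ≈ 4.63 × 10^5 m³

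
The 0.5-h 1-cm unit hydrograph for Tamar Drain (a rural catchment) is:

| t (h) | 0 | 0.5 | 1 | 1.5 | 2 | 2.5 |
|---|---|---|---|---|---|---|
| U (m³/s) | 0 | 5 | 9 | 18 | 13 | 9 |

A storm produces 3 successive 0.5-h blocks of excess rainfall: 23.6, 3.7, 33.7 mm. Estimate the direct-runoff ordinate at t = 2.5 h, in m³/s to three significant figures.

Q ≈ 86.7 m³/s

By discrete convolution, Q_j = Σ (P_i / 10 mm) · U_{j−i}.
At t = 2.5 h (j=5): Q = (23.6/10)·9 + (3.7/10)·13 + (33.7/10)·18 = 86.7 m³/s.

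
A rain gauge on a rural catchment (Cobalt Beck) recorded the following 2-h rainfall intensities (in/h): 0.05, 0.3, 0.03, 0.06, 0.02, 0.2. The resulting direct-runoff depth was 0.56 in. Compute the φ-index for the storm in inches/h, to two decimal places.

Only the 2 blocks with intensity above φ contribute runoff: 0.3, 0.2 in/h.
Σ(I−φ)·Δt = d  ⇒  (0.3+0.2 − 2φ)·2 = 0.56
φ = (0.5000 − 0.56/2) / 2 = 0.11 in/h.

φ ≈ 0.11 in/h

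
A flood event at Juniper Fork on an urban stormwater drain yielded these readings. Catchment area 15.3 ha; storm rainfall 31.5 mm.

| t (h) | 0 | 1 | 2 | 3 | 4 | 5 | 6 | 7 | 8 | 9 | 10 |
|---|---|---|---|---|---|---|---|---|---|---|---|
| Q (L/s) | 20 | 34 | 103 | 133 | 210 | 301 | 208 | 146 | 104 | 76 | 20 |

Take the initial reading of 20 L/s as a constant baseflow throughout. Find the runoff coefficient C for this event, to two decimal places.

C ≈ 0.85

ΣQ_DR = 1135 L/s; V = ΣQ_DR·Δt = 4.086 × 10^6 L.
Runoff depth d = V / A = 26.71 mm.
C = d / P = 26.71 / 31.5 = 0.85.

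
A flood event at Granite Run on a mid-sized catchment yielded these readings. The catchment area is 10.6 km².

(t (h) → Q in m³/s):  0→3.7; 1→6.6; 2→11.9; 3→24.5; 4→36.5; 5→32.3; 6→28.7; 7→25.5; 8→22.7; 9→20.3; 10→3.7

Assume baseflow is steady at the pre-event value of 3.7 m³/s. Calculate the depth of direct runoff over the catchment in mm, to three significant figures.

d ≈ 59.7 mm

Direct runoff: 0.0, 2.9, 8.2, 20.8, 32.8, 28.6, 25.0, 21.8, 19.0, 16.6, 0.0 m³/s; ΣQ_DR = 175.7 m³/s.
V = ΣQ_DR · Δt = 175.7 × 3600 s = 6.325 × 10^5 m³.
Over A = 10.6 km², depth = V / A = 59.7 mm.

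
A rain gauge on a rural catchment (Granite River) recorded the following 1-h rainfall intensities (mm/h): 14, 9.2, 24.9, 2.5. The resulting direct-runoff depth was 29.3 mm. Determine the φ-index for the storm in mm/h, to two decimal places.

Only the 3 blocks with intensity above φ contribute runoff: 14, 9.2, 24.9 mm/h.
Σ(I−φ)·Δt = d  ⇒  (14+9.2+24.9 − 3φ)·1 = 29.3
φ = (48.10 − 29.3/1) / 3 = 6.27 mm/h.

φ ≈ 6.27 mm/h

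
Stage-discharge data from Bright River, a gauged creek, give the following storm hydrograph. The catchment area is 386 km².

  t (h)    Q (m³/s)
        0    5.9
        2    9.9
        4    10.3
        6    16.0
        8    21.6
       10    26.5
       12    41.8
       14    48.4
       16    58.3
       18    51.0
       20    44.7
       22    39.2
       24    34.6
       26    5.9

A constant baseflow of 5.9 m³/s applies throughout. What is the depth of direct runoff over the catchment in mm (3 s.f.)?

d ≈ 6.18 mm

Direct runoff: 0.0, 4.0, 4.4, 10.1, 15.7, 20.6, 35.9, 42.5, 52.4, 45.1, 38.8, 33.3, 28.7, 0.0 m³/s; ΣQ_DR = 331.5 m³/s.
V = ΣQ_DR · Δt = 331.5 × 7200 s = 2.387 × 10^6 m³.
Over A = 386 km², depth = V / A = 6.18 mm.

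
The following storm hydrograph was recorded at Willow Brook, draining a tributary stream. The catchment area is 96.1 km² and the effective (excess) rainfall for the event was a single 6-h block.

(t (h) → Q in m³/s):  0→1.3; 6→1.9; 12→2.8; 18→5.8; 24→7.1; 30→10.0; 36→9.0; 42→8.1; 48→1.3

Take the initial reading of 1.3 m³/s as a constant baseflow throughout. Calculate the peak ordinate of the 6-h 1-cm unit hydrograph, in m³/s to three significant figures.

Direct runoff: 0.0, 0.6, 1.5, 4.5, 5.8, 8.7, 7.7, 6.8, 0.0 m³/s; ΣQ_DR = 35.60 m³/s, peak = 8.7 m³/s.
Runoff depth d = ΣQ_DR·Δt / A = 35.60 × 21600 / (96.1 km²) = 8.002 mm.
The 1-cm UH is the DRH scaled by (10 mm)/d, so U_p = 8.7 × 10/8.002 = 10.9 m³/s.

U_p ≈ 10.9 m³/s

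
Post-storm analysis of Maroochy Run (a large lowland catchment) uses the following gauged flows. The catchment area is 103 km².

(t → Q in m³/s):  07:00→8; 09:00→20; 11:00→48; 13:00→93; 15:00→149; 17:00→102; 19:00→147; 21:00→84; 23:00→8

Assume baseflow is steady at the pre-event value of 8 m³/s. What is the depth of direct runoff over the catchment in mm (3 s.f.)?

Direct runoff: 0.0, 12.0, 40.0, 85.0, 141.0, 94.0, 139.0, 76.0, 0.0 m³/s; ΣQ_DR = 587.0 m³/s.
V = ΣQ_DR · Δt = 587.0 × 7200 s = 4.226 × 10^6 m³.
Over A = 103 km², depth = V / A = 41.0 mm.

d ≈ 41.0 mm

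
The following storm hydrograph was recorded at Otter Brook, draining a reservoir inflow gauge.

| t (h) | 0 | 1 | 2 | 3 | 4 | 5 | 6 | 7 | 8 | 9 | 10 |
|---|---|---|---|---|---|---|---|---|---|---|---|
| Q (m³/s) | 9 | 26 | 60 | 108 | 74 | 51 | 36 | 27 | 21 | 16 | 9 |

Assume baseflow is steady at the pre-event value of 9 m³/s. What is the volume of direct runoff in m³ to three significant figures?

Direct-runoff ordinates (Q − Q_b): 0.0, 17.0, 51.0, 99.0, 65.0, 42.0, 27.0, 18.0, 12.0, 7.0, 0.0 m³/s.
ΣQ_DR = 338.0 m³/s.
With Δt = 1 h = 3600 s, V = ΣQ_DR · Δt = 338.0 × 3600 = 1.22 × 10^6 m³.

V ≈ 1.22 × 10^6 m³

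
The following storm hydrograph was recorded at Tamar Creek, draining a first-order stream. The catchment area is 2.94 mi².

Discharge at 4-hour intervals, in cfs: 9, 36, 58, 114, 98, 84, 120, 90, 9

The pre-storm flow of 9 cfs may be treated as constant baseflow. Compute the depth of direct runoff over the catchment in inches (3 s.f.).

d ≈ 1.13 in

Direct runoff: 0.0, 27.0, 49.0, 105.0, 89.0, 75.0, 111.0, 81.0, 0.0 cfs; ΣQ_DR = 537.0 cfs.
V = ΣQ_DR · Δt = 537.0 × 14400 s = 7.733 × 10^6 ft³.
Over A = 2.94 mi², depth = V / A = 1.13 in.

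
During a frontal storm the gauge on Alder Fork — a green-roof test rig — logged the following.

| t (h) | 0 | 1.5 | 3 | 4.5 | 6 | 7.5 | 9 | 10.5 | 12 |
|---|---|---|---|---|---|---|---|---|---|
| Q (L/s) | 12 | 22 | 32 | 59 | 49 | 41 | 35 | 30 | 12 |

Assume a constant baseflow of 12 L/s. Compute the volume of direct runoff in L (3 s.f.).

Direct-runoff ordinates (Q − Q_b): 0.0, 10.0, 20.0, 47.0, 37.0, 29.0, 23.0, 18.0, 0.0 L/s.
ΣQ_DR = 184.0 L/s.
With Δt = 1.5 h = 5400 s, V = ΣQ_DR · Δt = 184.0 × 5400 = 9.94 × 10^5 L.

V ≈ 9.94 × 10^5 L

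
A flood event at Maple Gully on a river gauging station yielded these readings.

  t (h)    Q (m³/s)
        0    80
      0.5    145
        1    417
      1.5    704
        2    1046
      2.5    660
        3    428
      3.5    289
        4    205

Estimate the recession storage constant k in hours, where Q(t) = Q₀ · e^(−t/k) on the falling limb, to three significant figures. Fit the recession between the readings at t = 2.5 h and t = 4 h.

On the falling limb, Q drops from 660 to 205 m³/s between t = 2.5 h and t = 4 h (Δt = 1.5 h).
k = −Δt / ln(Q₂/Q₁) = −1.5 / ln(205/660) = 1.28 h.

k ≈ 1.28 h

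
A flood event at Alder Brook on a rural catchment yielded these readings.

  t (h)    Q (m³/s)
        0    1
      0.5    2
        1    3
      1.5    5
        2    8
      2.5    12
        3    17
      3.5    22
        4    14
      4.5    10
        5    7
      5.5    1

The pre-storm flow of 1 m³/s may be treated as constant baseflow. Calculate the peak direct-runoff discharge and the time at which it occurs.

Subtracting baseflow gives direct-runoff ordinates: 0.0, 1.0, 2.0, 4.0, 7.0, 11.0, 16.0, 21.0, 13.0, 9.0, 6.0, 0.0 m³/s.
The maximum is 21.0 m³/s, occurring at the reading for t = 3.5 h.

Q_p = 21.0 m³/s at t = 3.5 h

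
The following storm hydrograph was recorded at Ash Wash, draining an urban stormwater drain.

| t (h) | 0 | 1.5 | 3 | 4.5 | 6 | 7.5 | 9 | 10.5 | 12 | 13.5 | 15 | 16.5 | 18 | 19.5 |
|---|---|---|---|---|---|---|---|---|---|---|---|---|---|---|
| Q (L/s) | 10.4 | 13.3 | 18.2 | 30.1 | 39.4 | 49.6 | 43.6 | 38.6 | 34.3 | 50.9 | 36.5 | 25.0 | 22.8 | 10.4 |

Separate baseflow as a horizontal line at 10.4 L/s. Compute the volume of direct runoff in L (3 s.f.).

V ≈ 1.50 × 10^6 L

Direct-runoff ordinates (Q − Q_b): 0.0, 2.9, 7.8, 19.7, 29.0, 39.2, 33.2, 28.2, 23.9, 40.5, 26.1, 14.6, 12.4, 0.0 L/s.
ΣQ_DR = 277.5 L/s.
With Δt = 1.5 h = 5400 s, V = ΣQ_DR · Δt = 277.5 × 5400 = 1.50 × 10^6 L.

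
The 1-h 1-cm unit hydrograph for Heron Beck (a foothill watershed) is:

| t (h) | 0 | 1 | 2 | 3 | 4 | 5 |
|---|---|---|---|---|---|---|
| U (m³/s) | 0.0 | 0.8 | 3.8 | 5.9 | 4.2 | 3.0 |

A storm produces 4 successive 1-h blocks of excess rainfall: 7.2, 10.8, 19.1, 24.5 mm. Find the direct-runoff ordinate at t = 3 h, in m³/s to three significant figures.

By discrete convolution, Q_j = Σ (P_i / 10 mm) · U_{j−i}.
At t = 3 h (j=3): Q = (7.2/10)·5.9 + (10.8/10)·3.8 + (19.1/10)·0.8 + (24.5/10)·0.0 = 9.88 m³/s.

Q ≈ 9.88 m³/s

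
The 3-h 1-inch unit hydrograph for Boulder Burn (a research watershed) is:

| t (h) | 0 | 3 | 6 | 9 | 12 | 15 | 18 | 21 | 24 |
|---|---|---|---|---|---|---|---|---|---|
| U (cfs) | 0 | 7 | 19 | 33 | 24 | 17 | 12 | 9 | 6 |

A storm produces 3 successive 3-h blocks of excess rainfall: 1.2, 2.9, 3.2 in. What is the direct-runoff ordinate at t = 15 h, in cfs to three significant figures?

Q ≈ 196 cfs

By discrete convolution, Q_j = Σ (P_i / 1 in) · U_{j−i}.
At t = 15 h (j=5): Q = (1.2/1)·17 + (2.9/1)·24 + (3.2/1)·33 = 196 cfs.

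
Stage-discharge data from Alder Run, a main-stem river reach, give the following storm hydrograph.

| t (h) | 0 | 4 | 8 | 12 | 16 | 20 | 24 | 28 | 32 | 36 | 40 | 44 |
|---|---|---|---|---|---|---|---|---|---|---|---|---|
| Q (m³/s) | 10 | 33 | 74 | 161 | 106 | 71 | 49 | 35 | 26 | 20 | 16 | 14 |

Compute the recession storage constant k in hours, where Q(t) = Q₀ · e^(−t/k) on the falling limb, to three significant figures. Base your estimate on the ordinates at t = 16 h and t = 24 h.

On the falling limb, Q drops from 106 to 49 m³/s between t = 16 h and t = 24 h (Δt = 8 h).
k = −Δt / ln(Q₂/Q₁) = −8 / ln(49/106) = 10.4 h.

k ≈ 10.4 h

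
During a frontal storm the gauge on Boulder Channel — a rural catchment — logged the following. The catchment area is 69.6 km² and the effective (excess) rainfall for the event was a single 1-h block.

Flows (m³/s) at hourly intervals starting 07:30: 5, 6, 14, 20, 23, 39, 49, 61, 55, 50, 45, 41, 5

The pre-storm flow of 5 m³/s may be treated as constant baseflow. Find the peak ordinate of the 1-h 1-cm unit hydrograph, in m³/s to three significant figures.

Direct runoff: 0.0, 1.0, 9.0, 15.0, 18.0, 34.0, 44.0, 56.0, 50.0, 45.0, 40.0, 36.0, 0.0 m³/s; ΣQ_DR = 348.0 m³/s, peak = 56.0 m³/s.
Runoff depth d = ΣQ_DR·Δt / A = 348.0 × 3600 / (69.6 km²) = 18.00 mm.
The 1-cm UH is the DRH scaled by (10 mm)/d, so U_p = 56.0 × 10/18.00 = 31.1 m³/s.

U_p ≈ 31.1 m³/s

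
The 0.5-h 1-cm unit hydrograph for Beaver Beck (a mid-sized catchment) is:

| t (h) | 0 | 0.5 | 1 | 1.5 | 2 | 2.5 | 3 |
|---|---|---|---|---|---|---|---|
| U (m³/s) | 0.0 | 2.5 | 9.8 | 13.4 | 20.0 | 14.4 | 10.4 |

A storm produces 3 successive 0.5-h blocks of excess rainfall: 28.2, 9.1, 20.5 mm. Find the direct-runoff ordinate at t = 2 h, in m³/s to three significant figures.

By discrete convolution, Q_j = Σ (P_i / 10 mm) · U_{j−i}.
At t = 2 h (j=4): Q = (28.2/10)·20.0 + (9.1/10)·13.4 + (20.5/10)·9.8 = 88.7 m³/s.

Q ≈ 88.7 m³/s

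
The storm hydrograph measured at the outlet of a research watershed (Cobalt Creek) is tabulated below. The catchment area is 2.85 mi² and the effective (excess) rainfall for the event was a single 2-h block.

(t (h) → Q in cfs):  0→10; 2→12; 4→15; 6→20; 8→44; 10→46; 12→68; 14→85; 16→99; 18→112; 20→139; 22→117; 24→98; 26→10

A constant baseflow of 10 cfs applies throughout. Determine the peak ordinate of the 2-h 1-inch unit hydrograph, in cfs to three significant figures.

U_p ≈ 161 cfs

Direct runoff: 0.0, 2.0, 5.0, 10.0, 34.0, 36.0, 58.0, 75.0, 89.0, 102.0, 129.0, 107.0, 88.0, 0.0 cfs; ΣQ_DR = 735.0 cfs, peak = 129.0 cfs.
Runoff depth d = ΣQ_DR·Δt / A = 735.0 × 7200 / (2.85 mi²) = 0.7993 in.
The 1-inch UH is the DRH scaled by (1 in)/d, so U_p = 129.0 × 1/0.7993 = 161 cfs.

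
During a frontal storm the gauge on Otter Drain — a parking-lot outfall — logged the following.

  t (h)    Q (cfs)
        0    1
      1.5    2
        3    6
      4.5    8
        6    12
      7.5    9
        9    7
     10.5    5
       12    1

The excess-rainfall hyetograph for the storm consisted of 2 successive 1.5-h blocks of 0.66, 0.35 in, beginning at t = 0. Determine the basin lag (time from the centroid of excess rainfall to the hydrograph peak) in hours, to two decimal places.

t_L ≈ 4.73 h

Centroid of excess rainfall: t_c = Σ P_i·t̄_i / ΣP_i = 1.2698 h (block centres at 0.75, 2.25 h).
Hydrograph peak occurs at t = 6 h, so basin lag t_L = 6 − 1.2698 = 4.73 h.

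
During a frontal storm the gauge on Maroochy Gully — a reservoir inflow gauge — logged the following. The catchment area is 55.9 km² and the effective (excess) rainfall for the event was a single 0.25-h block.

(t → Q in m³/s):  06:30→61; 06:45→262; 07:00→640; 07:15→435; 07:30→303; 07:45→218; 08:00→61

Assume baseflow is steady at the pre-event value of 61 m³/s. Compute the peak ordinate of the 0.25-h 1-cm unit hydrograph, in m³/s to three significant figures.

Direct runoff: 0.0, 201.0, 579.0, 374.0, 242.0, 157.0, 0.0 m³/s; ΣQ_DR = 1553 m³/s, peak = 579.0 m³/s.
Runoff depth d = ΣQ_DR·Δt / A = 1553 × 900 / (55.9 km²) = 25.00 mm.
The 1-cm UH is the DRH scaled by (10 mm)/d, so U_p = 579.0 × 10/25.00 = 232 m³/s.

U_p ≈ 232 m³/s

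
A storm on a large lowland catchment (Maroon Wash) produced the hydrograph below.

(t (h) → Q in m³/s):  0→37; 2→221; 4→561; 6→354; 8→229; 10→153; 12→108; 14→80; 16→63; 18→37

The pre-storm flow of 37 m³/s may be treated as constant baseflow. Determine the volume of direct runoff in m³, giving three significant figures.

Direct-runoff ordinates (Q − Q_b): 0.0, 184.0, 524.0, 317.0, 192.0, 116.0, 71.0, 43.0, 26.0, 0.0 m³/s.
ΣQ_DR = 1473 m³/s.
With Δt = 2 h = 7200 s, V = ΣQ_DR · Δt = 1473 × 7200 = 1.06 × 10^7 m³.

V ≈ 1.06 × 10^7 m³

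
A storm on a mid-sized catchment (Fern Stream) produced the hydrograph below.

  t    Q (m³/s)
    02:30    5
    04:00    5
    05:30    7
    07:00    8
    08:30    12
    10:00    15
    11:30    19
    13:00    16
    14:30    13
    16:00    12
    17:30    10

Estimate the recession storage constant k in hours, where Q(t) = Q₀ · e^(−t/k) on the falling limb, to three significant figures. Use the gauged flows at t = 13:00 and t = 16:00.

On the falling limb, Q drops from 16 to 12 m³/s between t = 13:00 and t = 16:00 (Δt = 3 h).
k = −Δt / ln(Q₂/Q₁) = −3 / ln(12/16) = 10.4 h.

k ≈ 10.4 h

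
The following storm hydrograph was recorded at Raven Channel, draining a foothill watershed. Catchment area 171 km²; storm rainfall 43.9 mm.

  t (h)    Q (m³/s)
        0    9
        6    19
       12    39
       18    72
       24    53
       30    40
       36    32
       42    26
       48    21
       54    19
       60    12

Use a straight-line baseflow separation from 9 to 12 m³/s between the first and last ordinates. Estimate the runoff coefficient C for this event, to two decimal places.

ΣQ_DR = 226.5 m³/s; V = ΣQ_DR·Δt = 4.892 × 10^6 m³.
Runoff depth d = V / A = 28.61 mm.
C = d / P = 28.61 / 43.9 = 0.65.

C ≈ 0.65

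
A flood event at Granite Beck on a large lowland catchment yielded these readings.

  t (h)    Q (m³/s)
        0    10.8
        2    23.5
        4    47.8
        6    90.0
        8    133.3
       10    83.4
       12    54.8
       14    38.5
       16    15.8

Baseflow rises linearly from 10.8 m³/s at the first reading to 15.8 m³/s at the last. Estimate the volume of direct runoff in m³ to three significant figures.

V ≈ 2.72 × 10^6 m³

Direct-runoff ordinates (Q − Q_b): 0.00, 12.07, 35.75, 77.33, 120.00, 69.47, 40.25, 23.32, 0.00 m³/s.
ΣQ_DR = 378.2 m³/s.
With Δt = 2 h = 7200 s, V = ΣQ_DR · Δt = 378.2 × 7200 = 2.72 × 10^6 m³.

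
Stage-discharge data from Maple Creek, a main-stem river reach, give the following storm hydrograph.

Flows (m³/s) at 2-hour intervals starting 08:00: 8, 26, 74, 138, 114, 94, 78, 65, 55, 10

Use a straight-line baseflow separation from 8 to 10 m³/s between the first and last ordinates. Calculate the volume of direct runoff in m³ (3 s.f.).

V ≈ 4.12 × 10^6 m³

Direct-runoff ordinates (Q − Q_b): 0.00, 17.78, 65.56, 129.33, 105.11, 84.89, 68.67, 55.44, 45.22, 0.00 m³/s.
ΣQ_DR = 572.0 m³/s.
With Δt = 2 h = 7200 s, V = ΣQ_DR · Δt = 572.0 × 7200 = 4.12 × 10^6 m³.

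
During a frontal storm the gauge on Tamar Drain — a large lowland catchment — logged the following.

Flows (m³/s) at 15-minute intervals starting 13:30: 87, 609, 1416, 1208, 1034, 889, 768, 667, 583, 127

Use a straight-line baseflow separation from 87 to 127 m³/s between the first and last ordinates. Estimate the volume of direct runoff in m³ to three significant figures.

Direct-runoff ordinates (Q − Q_b): 0.00, 517.56, 1320.11, 1107.67, 929.22, 779.78, 654.33, 548.89, 460.44, 0.00 m³/s.
ΣQ_DR = 6318 m³/s.
With Δt = 0.25 h = 900 s, V = ΣQ_DR · Δt = 6318 × 900 = 5.69 × 10^6 m³.

V ≈ 5.69 × 10^6 m³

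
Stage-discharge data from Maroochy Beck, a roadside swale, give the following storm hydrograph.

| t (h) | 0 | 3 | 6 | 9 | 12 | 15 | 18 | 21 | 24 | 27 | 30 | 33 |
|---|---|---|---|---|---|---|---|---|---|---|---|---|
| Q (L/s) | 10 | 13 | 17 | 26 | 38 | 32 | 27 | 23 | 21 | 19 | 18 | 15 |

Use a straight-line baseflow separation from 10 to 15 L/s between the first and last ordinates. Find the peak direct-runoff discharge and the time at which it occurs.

Q_p = 26.18 L/s at t = 12 h

Subtracting baseflow gives direct-runoff ordinates: 0.00, 2.55, 6.09, 14.64, 26.18, 19.73, 14.27, 9.82, 7.36, 4.91, 3.45, 0.00 L/s.
The maximum is 26.18 L/s, occurring at the reading for t = 12 h.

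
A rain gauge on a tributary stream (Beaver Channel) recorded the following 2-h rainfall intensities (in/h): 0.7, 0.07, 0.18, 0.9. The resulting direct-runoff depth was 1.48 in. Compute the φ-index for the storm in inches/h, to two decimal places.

φ ≈ 0.43 in/h

Only the 2 blocks with intensity above φ contribute runoff: 0.7, 0.9 in/h.
Σ(I−φ)·Δt = d  ⇒  (0.7+0.9 − 2φ)·2 = 1.48
φ = (1.600 − 1.48/2) / 2 = 0.43 in/h.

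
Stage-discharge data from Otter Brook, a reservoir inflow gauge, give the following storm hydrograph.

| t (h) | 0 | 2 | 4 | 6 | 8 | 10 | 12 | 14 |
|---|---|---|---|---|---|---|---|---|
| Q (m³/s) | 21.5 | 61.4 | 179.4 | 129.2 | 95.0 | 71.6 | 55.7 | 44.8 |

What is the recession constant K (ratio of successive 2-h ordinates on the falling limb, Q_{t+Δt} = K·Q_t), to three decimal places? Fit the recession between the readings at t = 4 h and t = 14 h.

Using the recession-limb readings at t = 4 h and t = 14 h: Q falls from 179.4 to 44.8 m³/s over 5 intervals.
K = (Q₂/Q₁)^(1/5) = (44.8/179.4)^(1/5) = 0.758.

K ≈ 0.758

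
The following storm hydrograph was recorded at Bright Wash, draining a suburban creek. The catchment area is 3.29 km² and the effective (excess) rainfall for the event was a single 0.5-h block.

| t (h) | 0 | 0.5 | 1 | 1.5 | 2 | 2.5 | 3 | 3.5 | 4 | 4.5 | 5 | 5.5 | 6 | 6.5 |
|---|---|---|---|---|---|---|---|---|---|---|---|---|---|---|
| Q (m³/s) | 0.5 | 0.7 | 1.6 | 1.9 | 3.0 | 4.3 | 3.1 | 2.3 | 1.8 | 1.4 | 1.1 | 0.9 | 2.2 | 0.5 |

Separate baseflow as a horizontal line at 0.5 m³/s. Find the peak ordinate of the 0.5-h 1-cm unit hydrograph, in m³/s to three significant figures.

Direct runoff: 0.0, 0.2, 1.1, 1.4, 2.5, 3.8, 2.6, 1.8, 1.3, 0.9, 0.6, 0.4, 1.7, 0.0 m³/s; ΣQ_DR = 18.30 m³/s, peak = 3.8 m³/s.
Runoff depth d = ΣQ_DR·Δt / A = 18.30 × 1800 / (3.29 km²) = 10.01 mm.
The 1-cm UH is the DRH scaled by (10 mm)/d, so U_p = 3.8 × 10/10.01 = 3.80 m³/s.

U_p ≈ 3.80 m³/s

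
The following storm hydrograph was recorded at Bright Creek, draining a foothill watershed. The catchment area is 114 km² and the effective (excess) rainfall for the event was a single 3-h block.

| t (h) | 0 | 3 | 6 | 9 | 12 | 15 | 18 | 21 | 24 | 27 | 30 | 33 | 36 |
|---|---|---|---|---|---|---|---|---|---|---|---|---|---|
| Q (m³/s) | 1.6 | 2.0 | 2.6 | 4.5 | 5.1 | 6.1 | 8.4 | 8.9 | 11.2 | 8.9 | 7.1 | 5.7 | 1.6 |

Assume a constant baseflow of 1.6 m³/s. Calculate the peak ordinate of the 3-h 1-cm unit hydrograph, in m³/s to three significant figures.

Direct runoff: 0.0, 0.4, 1.0, 2.9, 3.5, 4.5, 6.8, 7.3, 9.6, 7.3, 5.5, 4.1, 0.0 m³/s; ΣQ_DR = 52.90 m³/s, peak = 9.6 m³/s.
Runoff depth d = ΣQ_DR·Δt / A = 52.90 × 10800 / (114 km²) = 5.012 mm.
The 1-cm UH is the DRH scaled by (10 mm)/d, so U_p = 9.6 × 10/5.012 = 19.2 m³/s.

U_p ≈ 19.2 m³/s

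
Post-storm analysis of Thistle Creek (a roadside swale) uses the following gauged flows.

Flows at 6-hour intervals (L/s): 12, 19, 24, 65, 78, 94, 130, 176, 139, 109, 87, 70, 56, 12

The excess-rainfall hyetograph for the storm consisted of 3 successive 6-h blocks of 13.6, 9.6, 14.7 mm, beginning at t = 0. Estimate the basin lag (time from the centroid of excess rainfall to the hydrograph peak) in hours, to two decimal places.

Centroid of excess rainfall: t_c = Σ P_i·t̄_i / ΣP_i = 9.1741 h (block centres at 3, 9, 15 h).
Hydrograph peak occurs at t = 42 h, so basin lag t_L = 42 − 9.1741 = 32.83 h.

t_L ≈ 32.83 h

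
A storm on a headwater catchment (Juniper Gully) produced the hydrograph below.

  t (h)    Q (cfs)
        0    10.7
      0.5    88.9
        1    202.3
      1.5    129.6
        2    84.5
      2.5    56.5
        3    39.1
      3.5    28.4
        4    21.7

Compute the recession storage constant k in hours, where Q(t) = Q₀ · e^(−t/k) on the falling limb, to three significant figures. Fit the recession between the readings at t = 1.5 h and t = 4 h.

k ≈ 1.40 h

On the falling limb, Q drops from 129.6 to 21.7 cfs between t = 1.5 h and t = 4 h (Δt = 2.5 h).
k = −Δt / ln(Q₂/Q₁) = −2.5 / ln(21.7/129.6) = 1.40 h.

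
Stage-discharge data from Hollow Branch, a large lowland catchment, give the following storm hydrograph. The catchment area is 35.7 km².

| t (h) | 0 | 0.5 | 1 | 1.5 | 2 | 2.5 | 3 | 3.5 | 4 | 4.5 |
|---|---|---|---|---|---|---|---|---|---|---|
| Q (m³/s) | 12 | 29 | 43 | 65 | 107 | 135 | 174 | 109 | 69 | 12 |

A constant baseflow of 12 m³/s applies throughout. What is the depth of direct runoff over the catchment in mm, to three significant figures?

d ≈ 32.0 mm

Direct runoff: 0.0, 17.0, 31.0, 53.0, 95.0, 123.0, 162.0, 97.0, 57.0, 0.0 m³/s; ΣQ_DR = 635.0 m³/s.
V = ΣQ_DR · Δt = 635.0 × 1800 s = 1.143 × 10^6 m³.
Over A = 35.7 km², depth = V / A = 32.0 mm.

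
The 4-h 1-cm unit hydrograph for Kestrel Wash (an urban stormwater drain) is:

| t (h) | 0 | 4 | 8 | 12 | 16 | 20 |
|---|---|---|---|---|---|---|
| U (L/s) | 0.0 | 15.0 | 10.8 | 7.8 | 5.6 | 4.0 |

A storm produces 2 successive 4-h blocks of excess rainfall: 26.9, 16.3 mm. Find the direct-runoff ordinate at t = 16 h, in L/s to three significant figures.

Q ≈ 27.8 L/s

By discrete convolution, Q_j = Σ (P_i / 10 mm) · U_{j−i}.
At t = 16 h (j=4): Q = (26.9/10)·5.6 + (16.3/10)·7.8 = 27.8 L/s.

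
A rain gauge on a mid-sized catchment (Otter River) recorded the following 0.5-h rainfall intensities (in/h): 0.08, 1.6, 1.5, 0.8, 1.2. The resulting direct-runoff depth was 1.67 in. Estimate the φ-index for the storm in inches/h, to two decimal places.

φ ≈ 0.44 in/h

Only the 4 blocks with intensity above φ contribute runoff: 1.6, 1.5, 0.8, 1.2 in/h.
Σ(I−φ)·Δt = d  ⇒  (1.6+1.5+0.8+1.2 − 4φ)·0.5 = 1.67
φ = (5.100 − 1.67/0.5) / 4 = 0.44 in/h.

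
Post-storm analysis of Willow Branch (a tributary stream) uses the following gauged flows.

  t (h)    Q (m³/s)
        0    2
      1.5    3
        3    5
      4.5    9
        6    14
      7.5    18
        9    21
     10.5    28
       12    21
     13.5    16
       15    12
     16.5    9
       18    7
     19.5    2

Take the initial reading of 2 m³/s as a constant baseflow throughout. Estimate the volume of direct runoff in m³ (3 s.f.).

Direct-runoff ordinates (Q − Q_b): 0.0, 1.0, 3.0, 7.0, 12.0, 16.0, 19.0, 26.0, 19.0, 14.0, 10.0, 7.0, 5.0, 0.0 m³/s.
ΣQ_DR = 139.0 m³/s.
With Δt = 1.5 h = 5400 s, V = ΣQ_DR · Δt = 139.0 × 5400 = 7.51 × 10^5 m³.

V ≈ 7.51 × 10^5 m³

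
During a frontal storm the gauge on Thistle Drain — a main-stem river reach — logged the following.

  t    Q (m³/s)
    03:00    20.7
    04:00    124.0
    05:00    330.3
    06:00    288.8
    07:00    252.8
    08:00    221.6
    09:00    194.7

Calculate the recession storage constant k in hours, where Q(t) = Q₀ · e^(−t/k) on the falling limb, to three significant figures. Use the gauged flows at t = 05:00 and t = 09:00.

k ≈ 7.57 h

On the falling limb, Q drops from 330.3 to 194.7 m³/s between t = 05:00 and t = 09:00 (Δt = 4 h).
k = −Δt / ln(Q₂/Q₁) = −4 / ln(194.7/330.3) = 7.57 h.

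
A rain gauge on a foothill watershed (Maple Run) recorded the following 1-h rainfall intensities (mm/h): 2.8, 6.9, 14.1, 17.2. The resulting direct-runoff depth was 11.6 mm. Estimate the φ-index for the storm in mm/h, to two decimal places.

φ ≈ 9.85 mm/h

Only the 2 blocks with intensity above φ contribute runoff: 14.1, 17.2 mm/h.
Σ(I−φ)·Δt = d  ⇒  (14.1+17.2 − 2φ)·1 = 11.6
φ = (31.30 − 11.6/1) / 2 = 9.85 mm/h.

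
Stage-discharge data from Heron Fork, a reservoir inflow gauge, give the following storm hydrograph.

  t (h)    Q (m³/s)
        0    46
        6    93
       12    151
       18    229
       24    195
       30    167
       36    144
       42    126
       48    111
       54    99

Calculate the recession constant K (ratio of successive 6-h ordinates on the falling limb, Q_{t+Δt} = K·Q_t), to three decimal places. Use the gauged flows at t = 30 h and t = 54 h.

Using the recession-limb readings at t = 30 h and t = 54 h: Q falls from 167 to 99 m³/s over 4 intervals.
K = (Q₂/Q₁)^(1/4) = (99/167)^(1/4) = 0.877.

K ≈ 0.877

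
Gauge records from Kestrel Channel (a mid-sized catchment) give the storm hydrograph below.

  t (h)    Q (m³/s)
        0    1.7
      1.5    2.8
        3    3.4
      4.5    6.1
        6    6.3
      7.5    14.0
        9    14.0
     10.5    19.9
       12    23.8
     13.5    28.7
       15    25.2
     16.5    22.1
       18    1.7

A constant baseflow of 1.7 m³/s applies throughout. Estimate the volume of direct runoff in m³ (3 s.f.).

V ≈ 7.97 × 10^5 m³

Direct-runoff ordinates (Q − Q_b): 0.0, 1.1, 1.7, 4.4, 4.6, 12.3, 12.3, 18.2, 22.1, 27.0, 23.5, 20.4, 0.0 m³/s.
ΣQ_DR = 147.6 m³/s.
With Δt = 1.5 h = 5400 s, V = ΣQ_DR · Δt = 147.6 × 5400 = 7.97 × 10^5 m³.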